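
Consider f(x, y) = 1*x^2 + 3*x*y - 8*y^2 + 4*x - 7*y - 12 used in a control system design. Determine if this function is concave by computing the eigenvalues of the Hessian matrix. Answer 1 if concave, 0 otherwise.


The Hessian of f(x,y) = 1*x^2 + 3*x*y - 8*y^2 + 4*x - 7*y - 12 is:
H = [[2, 3], [3, -16]]
Trace = 2 - 16 = -14
Determinant = 2*-16 - (3)^2 = -41
Discriminant = (-14)^2 - 4*-41 = 360.0
Eigenvalues: lambda_1 = -16.4868, lambda_2 = 2.4868
The function is not concave.

0


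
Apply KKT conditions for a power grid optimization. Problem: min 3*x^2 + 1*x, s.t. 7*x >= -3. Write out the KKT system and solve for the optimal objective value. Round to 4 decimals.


Step 1: Try lambda = 0 (constraint inactive).
Stationarity: 2*3*x + 1 = 0
x* = -1/(2*3) = -1/6 = -0.1667 (rounded; the exact value -1/6 is used below)
Check constraint: 7*-0.1667 = -1.1669 >= -3 -- satisfied.
Step 2: Compute optimal value.
f(x*) = 3*(-1/6)^2 + 1*(-1/6) = -0.0833


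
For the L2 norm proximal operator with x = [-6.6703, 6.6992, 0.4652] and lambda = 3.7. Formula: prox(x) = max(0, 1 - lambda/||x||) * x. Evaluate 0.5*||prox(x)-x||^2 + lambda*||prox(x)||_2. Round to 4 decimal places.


Step 1: Compute ||x||.
||x|| = 9.4651
Step 2: Compute scaling factor.
scale = max(0, 1 - 3.7/9.4651) = 0.6091
Step 3: prox(x) = [-4.0628, 4.0804, 0.2833]
||prox(x)|| = 5.7651
Step 4: Proximal objective.
0.5*||prox-x||^2 = 6.845
lambda*||prox|| = 21.3309
Total = 28.176


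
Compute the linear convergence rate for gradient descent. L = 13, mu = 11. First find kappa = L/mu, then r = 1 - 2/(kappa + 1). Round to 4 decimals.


Step 1: Compute the condition number.
kappa = L/mu = 13/11 = 1.1818
Step 2: Compute the convergence rate.
r = 1 - 2/(kappa + 1) = 1 - 2*mu/(L + mu) = (L - mu)/(L + mu) = 2/24 = 0.0833


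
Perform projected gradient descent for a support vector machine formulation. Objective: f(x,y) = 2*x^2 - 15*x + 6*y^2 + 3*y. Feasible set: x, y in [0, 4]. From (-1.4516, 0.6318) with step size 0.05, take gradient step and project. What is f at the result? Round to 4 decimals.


Step 1: Compute gradient at (-1.4516, 0.6318).
grad_x = 2*2*-1.4516 - 15 = -20.8064
grad_y = 2*6*0.6318 + 3 = 10.5816
Step 2: Gradient step.
x_raw = -1.4516 - 0.05*-20.8064 = -0.4113
y_raw = 0.6318 - 0.05*10.5816 = 0.1027
Step 3: Project onto [0, 4].
x_proj = clip(-0.4113) = 0.0
y_proj = clip(0.1027) = 0.1027
Step 4: Evaluate f.
f(0.0, 0.1027) = 0.3715


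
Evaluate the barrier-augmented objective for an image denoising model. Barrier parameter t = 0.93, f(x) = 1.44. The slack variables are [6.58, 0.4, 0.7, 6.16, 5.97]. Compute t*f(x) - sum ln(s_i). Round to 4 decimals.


Step 1: Compute log-barrier.
ln values: [1.884, -0.9163, -0.3567, 1.8181, 1.7867]
phi = -(1.884 - 0.9163 - 0.3567 + 1.8181 + 1.7867) = -4.2159
Step 2: Compute augmented objective.
t*f(x) = 0.93*1.44 = 1.3392
Total = 1.3392 - 4.2159 = -2.8767


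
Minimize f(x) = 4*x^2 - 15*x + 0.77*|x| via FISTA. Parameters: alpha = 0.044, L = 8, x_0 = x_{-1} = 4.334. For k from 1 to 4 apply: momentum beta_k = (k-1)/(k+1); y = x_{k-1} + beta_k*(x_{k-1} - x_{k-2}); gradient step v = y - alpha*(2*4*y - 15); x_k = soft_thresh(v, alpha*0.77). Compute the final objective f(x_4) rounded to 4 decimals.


FISTA on f(x) = 4*x^2 - 15*x + 0.77*|x|
L = 8, alpha = 0.044
Iteration 1: beta = 0.0, y = 4.334 + 0.0*(4.334 - 4.334) = 4.334
  grad(y) = 19.672, v = y - alpha*grad = 3.4684
  prox(v) = soft_thresh(3.4684, 0.0339) = 3.4346
Iteration 2: beta = 0.3333, y = 3.4346 + 0.3333*(3.4346 - 4.334) = 3.1347
  grad(y) = 10.0779, v = y - alpha*grad = 2.6913
  prox(v) = soft_thresh(2.6913, 0.0339) = 2.6574
Iteration 3: beta = 0.5, y = 2.6574 + 0.5*(2.6574 - 3.4346) = 2.2689
  grad(y) = 3.1509, v = y - alpha*grad = 2.1302
  prox(v) = soft_thresh(2.1302, 0.0339) = 2.0963
Iteration 4: beta = 0.6, y = 2.0963 + 0.6*(2.0963 - 2.6574) = 1.7597
  grad(y) = -0.9224, v = y - alpha*grad = 1.8003
  prox(v) = soft_thresh(1.8003, 0.0339) = 1.7664
f(x_4) = 4*1.7664^2 - 15*1.7664 + 0.77*|1.7664| = -12.6552


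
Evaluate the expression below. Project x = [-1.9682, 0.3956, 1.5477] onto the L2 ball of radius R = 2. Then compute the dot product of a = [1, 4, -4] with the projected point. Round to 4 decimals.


Step 1: Compute ||x|| (intermediates to 6 decimals).
||x|| = sqrt((-1.9682)^2 + 0.3956^2 + 1.5477^2) = 2.534894
Step 2: Project.
Since ||x|| > R, scale = R/||x|| = 2/2.534894 = 0.788988, proj(x) = scale * x
proj(x) = [-1.552886, 0.312124, 1.221117]
Step 3: Dot product.
a^T * proj(x) = 1*(-1.552886) + 4*0.312124 - 4*1.221117 = -5.1889


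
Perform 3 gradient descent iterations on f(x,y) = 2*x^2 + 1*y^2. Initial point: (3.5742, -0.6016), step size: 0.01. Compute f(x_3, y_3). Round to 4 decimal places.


Gradient descent on f(x,y) = 2*x^2 + 1*y^2.
Starting point: (3.5742, -0.6016), alpha = 0.01
Step 1: grad_x = 2*2*3.5742 = 14.2968, grad_y = 2*1*-0.6016 = -1.2032
  x_1 = 3.5742 - 0.01*14.2968 = 3.4312
  y_1 = -0.6016 - 0.01*-1.2032 = -0.5896
Step 2: grad_x = 2*2*3.4312 = 13.7249, grad_y = 2*1*-0.5896 = -1.1791
  x_2 = 3.4312 - 0.01*13.7249 = 3.294
  y_2 = -0.5896 - 0.01*-1.1791 = -0.5778
Step 3: grad_x = 2*2*3.294 = 13.1759, grad_y = 2*1*-0.5778 = -1.1556
  x_3 = 3.294 - 0.01*13.1759 = 3.1622
  y_3 = -0.5778 - 0.01*-1.1556 = -0.5662
f(3.1622, -0.5662) = 2*3.1622^2 + 1*(-0.5662)^2 = 20.3199


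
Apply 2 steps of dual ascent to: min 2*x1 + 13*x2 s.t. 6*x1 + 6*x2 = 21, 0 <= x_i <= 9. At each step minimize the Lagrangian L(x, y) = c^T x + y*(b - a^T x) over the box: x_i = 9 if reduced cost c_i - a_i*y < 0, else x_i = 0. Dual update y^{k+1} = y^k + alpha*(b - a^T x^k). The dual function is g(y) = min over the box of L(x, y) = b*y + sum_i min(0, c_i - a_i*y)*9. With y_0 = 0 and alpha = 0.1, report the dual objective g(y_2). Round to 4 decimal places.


Dual ascent for LP: min 2*x1 + 13*x2, 6*x1 + 6*x2 = 21, 0 <= x_i <= 9
Step 1: y^k = 0.0, reduced costs: (2.0, 13.0)
  x^k = (0.0, 0.0), subgradient = b - a^T x = 21.0
  y^{k+1} = 0.0 + 0.1*21.0 = 2.1
Step 2: y^k = 2.1, reduced costs: (-10.6, 0.4)
  x^k = (9.0, 0.0), subgradient = b - a^T x = -33.0
  y^{k+1} = 2.1 + 0.1*-33.0 = -1.2
Dual objective at y_2 = -1.2: reduced costs (9.2, 20.2), box minimizer x = (0.0, 0.0)
g(y_2) = b*y + (c1 - a1*y)*x1 + (c2 - a2*y)*x2 = 21*(-1.2) + 9.2*0.0 + 20.2*0.0 = -25.2 + 0.0 + 0.0 = -25.2


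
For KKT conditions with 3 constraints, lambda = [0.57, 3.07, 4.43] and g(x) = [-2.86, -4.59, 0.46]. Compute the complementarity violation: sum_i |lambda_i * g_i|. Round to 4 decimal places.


KKT complementary slackness check:
lambda_1 * g_1 = 0.57 * -2.86 = -1.6302
lambda_2 * g_2 = 3.07 * -4.59 = -14.0913
lambda_3 * g_3 = 4.43 * 0.46 = 2.0378
Total violation = 1.6302 + 14.0913 + 2.0378 = 17.7593


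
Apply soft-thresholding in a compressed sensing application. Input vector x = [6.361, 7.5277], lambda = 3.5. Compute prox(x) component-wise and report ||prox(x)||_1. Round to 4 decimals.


Soft-thresholding with lambda = 3.5:
prox(6.361) = sign(6.361)*max(|6.361| - 3.5, 0) = 2.861
prox(7.5277) = sign(7.5277)*max(|7.5277| - 3.5, 0) = 4.0277
prox(x) = [2.861, 4.0277]
||prox(x)||_1 = 2.861 + 4.0277 = 6.8887


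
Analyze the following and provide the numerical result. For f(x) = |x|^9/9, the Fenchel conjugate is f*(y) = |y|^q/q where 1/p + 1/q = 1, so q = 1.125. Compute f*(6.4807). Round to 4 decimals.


The conjugate exponent q satisfies 1/p + 1/q = 1.
p = 9, so q = 9/(9 - 1) = 1.125
|y|^q = 6.4807^1.125 = 8.1861
f*(6.4807) = 8.1861 / 1.125 = 7.2765


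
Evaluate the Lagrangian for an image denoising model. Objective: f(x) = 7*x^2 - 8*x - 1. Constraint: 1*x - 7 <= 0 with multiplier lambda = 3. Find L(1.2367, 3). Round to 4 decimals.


Step 1: Evaluate f(x).
f(1.2367) = 7*1.2367^2 - 8*1.2367 - 1 = -0.1876
Step 2: Evaluate g(x).
g(1.2367) = 1*1.2367 - 7 = -5.7633
Step 3: Compute Lagrangian.
L = -0.1876 + 3*-5.7633 = -17.4775


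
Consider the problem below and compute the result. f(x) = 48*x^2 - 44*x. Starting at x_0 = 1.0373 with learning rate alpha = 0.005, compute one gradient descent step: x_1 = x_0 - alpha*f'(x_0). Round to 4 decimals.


We compute the gradient at x_0 and apply the update.
f'(x) = 96*x - 44
f'(1.0373) = 96*1.0373 - 44 = 55.5808
x_1 = 1.0373 - 0.005*55.5808 = 0.7594


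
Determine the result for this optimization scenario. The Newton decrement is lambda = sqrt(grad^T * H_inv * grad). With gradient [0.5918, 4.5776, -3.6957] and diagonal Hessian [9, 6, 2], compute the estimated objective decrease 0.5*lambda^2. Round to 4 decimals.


Step 1: H is diagonal, so H^(-1) * g = [0.0658, 0.7629, -1.8479].
Step 2: g^T H^(-1) g = sum_i g_i^2 / H_ii
  = (0.5918)^2/9 + (4.5776)^2/6 + (-3.6957)^2/2
  = 0.0389 + 3.4924 + 6.8291 = 10.3604
Step 3: Objective decrease = 0.5 * g^T H^(-1) g = 5.1802


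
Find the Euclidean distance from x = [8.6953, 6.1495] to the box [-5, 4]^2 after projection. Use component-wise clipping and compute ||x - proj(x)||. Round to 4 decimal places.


Project each component onto [-5, 4].
clip(8.6953) = 4.0, clip(6.1495) = 4.0
Projection = [4.0, 4.0]
Squared diffs: [22.0458, 4.6204]
Distance = sqrt(26.6662) = 5.1639


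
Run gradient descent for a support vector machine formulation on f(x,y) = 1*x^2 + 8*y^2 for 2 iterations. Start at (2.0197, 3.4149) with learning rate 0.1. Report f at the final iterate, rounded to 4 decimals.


Gradient descent on f(x,y) = 1*x^2 + 8*y^2.
Starting point: (2.0197, 3.4149), alpha = 0.1
Step 1: grad_x = 2*1*2.0197 = 4.0394, grad_y = 2*8*3.4149 = 54.6384
  x_1 = 2.0197 - 0.1*4.0394 = 1.6158
  y_1 = 3.4149 - 0.1*54.6384 = -2.0489
Step 2: grad_x = 2*1*1.6158 = 3.2315, grad_y = 2*8*-2.0489 = -32.783
  x_2 = 1.6158 - 0.1*3.2315 = 1.2926
  y_2 = -2.0489 - 0.1*-32.783 = 1.2294
f(1.2926, 1.2294) = 1*1.2926^2 + 8*1.2294^2 = 13.7615


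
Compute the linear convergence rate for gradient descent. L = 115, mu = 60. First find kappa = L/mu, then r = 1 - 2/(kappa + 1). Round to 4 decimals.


Step 1: Compute the condition number.
kappa = L/mu = 115/60 = 1.9167
Step 2: Compute the convergence rate.
r = 1 - 2/(kappa + 1) = 1 - 2*mu/(L + mu) = (L - mu)/(L + mu) = 55/175 = 0.3143


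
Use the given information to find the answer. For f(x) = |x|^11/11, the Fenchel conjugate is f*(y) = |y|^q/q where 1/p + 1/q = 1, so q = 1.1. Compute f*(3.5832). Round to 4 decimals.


The conjugate exponent q satisfies 1/p + 1/q = 1.
p = 11, so q = 11/(11 - 1) = 1.1
|y|^q = 3.5832^1.1 = 4.071
f*(3.5832) = 4.071 / 1.1 = 3.7009


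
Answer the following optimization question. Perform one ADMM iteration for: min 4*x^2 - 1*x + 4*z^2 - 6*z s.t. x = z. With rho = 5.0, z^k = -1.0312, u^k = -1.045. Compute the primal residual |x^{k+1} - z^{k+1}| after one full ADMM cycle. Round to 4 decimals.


ADMM iteration with rho = 5.0, z^k = -1.0312, u^k = -1.045
Step 1: x-update.
Minimize 4*x^2 - 1*x + (5.0/2)*(x + 1.0312 - 1.045)^2
FOC: (2*4 + 5.0)*x = 1 + 5.0*(-1.0312 + 1.045)
x^{k+1} = 0.0822
Step 2: z-update.
Minimize 4*z^2 - 6*z + (5.0/2)*(0.0822 - z - 1.045)^2
FOC: (2*4 + 5.0)*z = 6 + 5.0*(0.0822 - 1.045)
z^{k+1} = 0.0912
Step 3: u-update.
u^{k+1} = -1.045 + 0.0822 - 0.0912 = -1.054
Step 4: Primal residual = |0.0822 - 0.0912| = 0.009


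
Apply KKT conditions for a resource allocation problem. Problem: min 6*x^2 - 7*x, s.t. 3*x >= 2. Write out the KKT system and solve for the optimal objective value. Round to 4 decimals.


Step 1: Try lambda = 0 (constraint inactive).
x_unc = 7/(2*6) = 0.5833
Check: 3*0.5833 = 1.7499 < 2 -- violated!
Step 2: Constraint must be active: 3*x = 2
x* = 2/3 = 0.6667 (rounded; the exact value 2/3 is used below)
lambda = (2*6*(2/3) - 7)/3 = 0.3333
Step 3: Compute optimal value.
f(x*) = 6*(2/3)^2 - 7*(2/3) = -2.0


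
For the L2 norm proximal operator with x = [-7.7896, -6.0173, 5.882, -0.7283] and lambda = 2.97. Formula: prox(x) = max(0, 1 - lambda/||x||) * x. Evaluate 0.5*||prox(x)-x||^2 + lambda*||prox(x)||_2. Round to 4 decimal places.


Step 1: Compute ||x||.
||x|| = 11.4897
Step 2: Compute scaling factor.
scale = max(0, 1 - 2.97/11.4897) = 0.7415
Step 3: prox(x) = [-5.7761, -4.4619, 4.3616, -0.54]
||prox(x)|| = 8.5197
Step 4: Proximal objective.
0.5*||prox-x||^2 = 4.4105
lambda*||prox|| = 25.3035
Total = 29.7141


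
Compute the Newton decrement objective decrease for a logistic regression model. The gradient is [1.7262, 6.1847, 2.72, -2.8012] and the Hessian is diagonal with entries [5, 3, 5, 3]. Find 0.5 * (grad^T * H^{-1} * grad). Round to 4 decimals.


Step 1: H is diagonal, so H^(-1) * g = [0.3452, 2.0616, 0.544, -0.9337].
Step 2: g^T H^(-1) g = sum_i g_i^2 / H_ii
  = (1.7262)^2/5 + (6.1847)^2/3 + (2.72)^2/5 + (-2.8012)^2/3
  = 0.596 + 12.7502 + 1.4797 + 2.6156 = 17.4414
Step 3: Objective decrease = 0.5 * g^T H^(-1) g = 8.7207


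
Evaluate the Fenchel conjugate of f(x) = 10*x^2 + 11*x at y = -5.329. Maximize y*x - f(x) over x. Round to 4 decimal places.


f*(y) = sup_x {y*x - a*x^2 - b*x} = sup_x {(y-b)*x - a*x^2}
FOC: (y - b) - 2a*x = 0 => x* = (y - b)/(2a)
x* = (-5.329 - 11)/(2*10) = -0.8165
f*(-5.329) = (y-b)^2/(4a) = (-5.329 - 11)^2/(4*10)
= 266.6362/40 = 6.6659


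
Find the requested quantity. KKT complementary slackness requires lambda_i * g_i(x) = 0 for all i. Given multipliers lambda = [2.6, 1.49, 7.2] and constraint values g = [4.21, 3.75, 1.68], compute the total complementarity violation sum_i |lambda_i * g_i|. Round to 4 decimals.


KKT complementary slackness check:
lambda_1 * g_1 = 2.6 * 4.21 = 10.946
lambda_2 * g_2 = 1.49 * 3.75 = 5.5875
lambda_3 * g_3 = 7.2 * 1.68 = 12.096
Total violation = 10.946 + 5.5875 + 12.096 = 28.6295


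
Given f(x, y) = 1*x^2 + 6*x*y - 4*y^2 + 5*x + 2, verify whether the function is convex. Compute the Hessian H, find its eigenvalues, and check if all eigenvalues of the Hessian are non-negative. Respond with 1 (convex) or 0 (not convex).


The Hessian of f(x,y) = 1*x^2 + 6*x*y - 4*y^2 + 5*x + 2 is:
H = [[2, 6], [6, -8]]
Trace = 2 - 8 = -6
Determinant = 2*-8 - (6)^2 = -52
Discriminant = (-6)^2 - 4*-52 = 244.0
Eigenvalues: lambda_1 = -10.8102, lambda_2 = 4.8102
The function is not convex.

0


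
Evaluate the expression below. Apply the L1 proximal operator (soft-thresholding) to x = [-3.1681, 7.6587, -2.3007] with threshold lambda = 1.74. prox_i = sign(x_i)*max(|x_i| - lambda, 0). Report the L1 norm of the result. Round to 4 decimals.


Soft-thresholding with lambda = 1.74:
prox(-3.1681) = sign(-3.1681)*max(|-3.1681| - 1.74, 0) = -1.4281
prox(7.6587) = sign(7.6587)*max(|7.6587| - 1.74, 0) = 5.9187
prox(-2.3007) = sign(-2.3007)*max(|-2.3007| - 1.74, 0) = -0.5607
prox(x) = [-1.4281, 5.9187, -0.5607]
||prox(x)||_1 = 1.4281 + 5.9187 + 0.5607 = 7.9075


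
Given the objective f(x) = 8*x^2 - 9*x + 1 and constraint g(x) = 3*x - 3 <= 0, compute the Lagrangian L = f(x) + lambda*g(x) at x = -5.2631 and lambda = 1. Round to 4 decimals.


Step 1: Evaluate f(x).
f(-5.2631) = 8*(-5.2631)^2 - 9*(-5.2631) + 1 = 269.9697
Step 2: Evaluate g(x).
g(-5.2631) = 3*-5.2631 - 3 = -18.7893
Step 3: Compute Lagrangian.
L = 269.9697 + 1*-18.7893 = 251.1804


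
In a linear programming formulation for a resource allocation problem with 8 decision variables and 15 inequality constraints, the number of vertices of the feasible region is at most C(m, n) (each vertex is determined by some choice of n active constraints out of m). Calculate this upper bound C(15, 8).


Each vertex corresponds to some choice of n active constraints out of m, so the number of vertices is at most C(m, n) = m! / (n!(m-n)!).
m = 15, n = 8
Numerator: 15 * 14 * 13 * 12 * 11 * 10 * 9 * 8
Denominator: 8! = 40320
C(15, 8) = 6435


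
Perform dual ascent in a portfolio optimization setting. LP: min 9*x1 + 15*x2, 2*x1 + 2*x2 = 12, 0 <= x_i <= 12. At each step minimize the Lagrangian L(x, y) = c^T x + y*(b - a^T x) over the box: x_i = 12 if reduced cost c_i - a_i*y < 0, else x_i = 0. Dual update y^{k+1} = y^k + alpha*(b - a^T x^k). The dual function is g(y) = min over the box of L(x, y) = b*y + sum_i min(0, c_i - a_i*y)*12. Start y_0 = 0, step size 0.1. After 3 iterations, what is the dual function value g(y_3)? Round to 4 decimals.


Dual ascent for LP: min 9*x1 + 15*x2, 2*x1 + 2*x2 = 12, 0 <= x_i <= 12
Step 1: y^k = 0.0, reduced costs: (9.0, 15.0)
  x^k = (0.0, 0.0), subgradient = b - a^T x = 12.0
  y^{k+1} = 0.0 + 0.1*12.0 = 1.2
Step 2: y^k = 1.2, reduced costs: (6.6, 12.6)
  x^k = (0.0, 0.0), subgradient = b - a^T x = 12.0
  y^{k+1} = 1.2 + 0.1*12.0 = 2.4
Step 3: y^k = 2.4, reduced costs: (4.2, 10.2)
  x^k = (0.0, 0.0), subgradient = b - a^T x = 12.0
  y^{k+1} = 2.4 + 0.1*12.0 = 3.6
Dual objective at y_3 = 3.6: reduced costs (1.8, 7.8), box minimizer x = (0.0, 0.0)
g(y_3) = b*y + (c1 - a1*y)*x1 + (c2 - a2*y)*x2 = 12*3.6 + 1.8*0.0 + 7.8*0.0 = 43.2 + 0.0 + 0.0 = 43.2


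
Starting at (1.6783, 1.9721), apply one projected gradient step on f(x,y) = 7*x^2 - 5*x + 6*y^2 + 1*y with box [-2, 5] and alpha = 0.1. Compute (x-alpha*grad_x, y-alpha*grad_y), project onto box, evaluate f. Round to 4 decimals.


Step 1: Compute gradient at (1.6783, 1.9721).
grad_x = 2*7*1.6783 - 5 = 18.4962
grad_y = 2*6*1.9721 + 1 = 24.6652
Step 2: Gradient step.
x_raw = 1.6783 - 0.1*18.4962 = -0.1713
y_raw = 1.9721 - 0.1*24.6652 = -0.4944
Step 3: Project onto [-2, 5].
x_proj = clip(-0.1713) = -0.1713
y_proj = clip(-0.4944) = -0.4944
Step 4: Evaluate f.
f(-0.1713, -0.4944) = 2.0343


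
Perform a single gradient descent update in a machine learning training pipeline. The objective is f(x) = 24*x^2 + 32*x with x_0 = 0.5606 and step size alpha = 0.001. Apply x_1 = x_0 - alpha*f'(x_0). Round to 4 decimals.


We compute the gradient at x_0 and apply the update.
f'(x) = 48*x + 32
f'(0.5606) = 48*0.5606 + 32 = 58.9088
x_1 = 0.5606 - 0.001*58.9088 = 0.5017


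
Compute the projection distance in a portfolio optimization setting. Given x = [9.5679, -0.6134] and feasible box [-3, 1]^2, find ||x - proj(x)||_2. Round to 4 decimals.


Project each component onto [-3, 1].
clip(9.5679) = 1.0, clip(-0.6134) = -0.6134
Projection = [1.0, -0.6134]
Squared diffs: [73.4089, 0.0]
Distance = sqrt(73.4089) = 8.5679


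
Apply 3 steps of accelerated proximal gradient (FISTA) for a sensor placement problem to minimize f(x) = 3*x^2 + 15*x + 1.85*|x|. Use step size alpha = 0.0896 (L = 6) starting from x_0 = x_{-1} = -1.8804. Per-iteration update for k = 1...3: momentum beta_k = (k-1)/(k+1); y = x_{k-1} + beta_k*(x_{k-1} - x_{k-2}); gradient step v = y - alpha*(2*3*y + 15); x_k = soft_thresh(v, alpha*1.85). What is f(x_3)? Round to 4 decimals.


FISTA on f(x) = 3*x^2 + 15*x + 1.85*|x|
L = 6, alpha = 0.0896
Iteration 1: beta = 0.0, y = -1.8804 + 0.0*(-1.8804 + 1.8804) = -1.8804
  grad(y) = 3.7176, v = y - alpha*grad = -2.2135
  prox(v) = soft_thresh(-2.2135, 0.1658) = -2.0477
Iteration 2: beta = 0.3333, y = -2.0477 + 0.3333*(-2.0477 + 1.8804) = -2.1035
  grad(y) = 2.3789, v = y - alpha*grad = -2.3167
  prox(v) = soft_thresh(-2.3167, 0.1658) = -2.1509
Iteration 3: beta = 0.5, y = -2.1509 + 0.5*(-2.1509 + 2.0477) = -2.2025
  grad(y) = 1.7851, v = y - alpha*grad = -2.3624
  prox(v) = soft_thresh(-2.3624, 0.1658) = -2.1967
f(x_3) = 3*(-2.1967)^2 + 15*(-2.1967) + 1.85*|-2.1967| = -14.4101


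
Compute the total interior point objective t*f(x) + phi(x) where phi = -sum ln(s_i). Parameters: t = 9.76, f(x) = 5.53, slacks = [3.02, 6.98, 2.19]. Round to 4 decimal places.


Step 1: Compute log-barrier.
ln values: [1.1053, 1.943, 0.7839]
phi = -(1.1053 + 1.943 + 0.7839) = -3.8322
Step 2: Compute augmented objective.
t*f(x) = 9.76*5.53 = 53.9728
Total = 53.9728 - 3.8322 = 50.1406


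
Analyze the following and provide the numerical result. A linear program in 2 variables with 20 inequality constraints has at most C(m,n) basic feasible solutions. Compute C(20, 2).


Each vertex corresponds to some choice of n active constraints out of m, so the number of vertices is at most C(m, n) = m! / (n!(m-n)!).
m = 20, n = 2
Numerator: 20 * 19
Denominator: 2! = 2
C(20, 2) = 190


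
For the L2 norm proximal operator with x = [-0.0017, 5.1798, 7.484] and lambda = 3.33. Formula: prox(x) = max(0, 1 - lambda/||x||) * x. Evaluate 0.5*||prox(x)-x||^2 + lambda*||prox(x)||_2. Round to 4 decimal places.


Step 1: Compute ||x||.
||x|| = 9.1017
Step 2: Compute scaling factor.
scale = max(0, 1 - 3.33/9.1017) = 0.6341
Step 3: prox(x) = [-0.0011, 3.2847, 4.7459]
||prox(x)|| = 5.7717
Step 4: Proximal objective.
0.5*||prox-x||^2 = 5.5445
lambda*||prox|| = 19.2198
Total = 24.7641


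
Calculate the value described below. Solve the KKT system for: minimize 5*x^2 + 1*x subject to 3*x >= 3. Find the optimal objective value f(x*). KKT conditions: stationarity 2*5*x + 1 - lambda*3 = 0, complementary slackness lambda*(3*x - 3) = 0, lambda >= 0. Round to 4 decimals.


Step 1: Try lambda = 0 (constraint inactive).
x_unc = -1/(2*5) = -0.1
Check: 3*-0.1 = -0.3 < 3 -- violated!
Step 2: Constraint must be active: 3*x = 3
x* = 3/3 = 1.0
lambda = (2*5*1.0 + 1)/3 = 3.6667
Step 3: Compute optimal value.
f(x*) = 5*1.0^2 + 1*1.0 = 6.0


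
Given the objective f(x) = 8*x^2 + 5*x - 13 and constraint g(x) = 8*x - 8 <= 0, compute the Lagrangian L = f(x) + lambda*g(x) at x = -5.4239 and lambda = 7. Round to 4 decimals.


Step 1: Evaluate f(x).
f(-5.4239) = 8*(-5.4239)^2 + 5*(-5.4239) - 13 = 195.23
Step 2: Evaluate g(x).
g(-5.4239) = 8*-5.4239 - 8 = -51.3912
Step 3: Compute Lagrangian.
L = 195.23 + 7*-51.3912 = -164.5084


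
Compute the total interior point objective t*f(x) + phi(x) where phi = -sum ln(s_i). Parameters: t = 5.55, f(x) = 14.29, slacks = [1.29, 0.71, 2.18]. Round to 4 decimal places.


Step 1: Compute log-barrier.
ln values: [0.2546, -0.3425, 0.7793]
phi = -(0.2546 - 0.3425 + 0.7793) = -0.6915
Step 2: Compute augmented objective.
t*f(x) = 5.55*14.29 = 79.3095
Total = 79.3095 - 0.6915 = 78.618


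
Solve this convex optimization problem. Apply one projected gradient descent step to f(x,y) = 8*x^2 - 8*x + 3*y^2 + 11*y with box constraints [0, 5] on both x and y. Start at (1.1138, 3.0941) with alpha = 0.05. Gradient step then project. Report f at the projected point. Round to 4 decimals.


Step 1: Compute gradient at (1.1138, 3.0941).
grad_x = 2*8*1.1138 - 8 = 9.8208
grad_y = 2*3*3.0941 + 11 = 29.5646
Step 2: Gradient step.
x_raw = 1.1138 - 0.05*9.8208 = 0.6228
y_raw = 3.0941 - 0.05*29.5646 = 1.6159
Step 3: Project onto [0, 5].
x_proj = clip(0.6228) = 0.6228
y_proj = clip(1.6159) = 1.6159
Step 4: Evaluate f.
f(0.6228, 1.6159) = 23.7282


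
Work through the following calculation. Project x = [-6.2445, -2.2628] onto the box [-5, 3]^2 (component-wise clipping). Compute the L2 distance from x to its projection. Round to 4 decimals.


Project each component onto [-5, 3].
clip(-6.2445) = -5.0, clip(-2.2628) = -2.2628
Projection = [-5.0, -2.2628]
Squared diffs: [1.5488, 0.0]
Distance = sqrt(1.5488) = 1.2445


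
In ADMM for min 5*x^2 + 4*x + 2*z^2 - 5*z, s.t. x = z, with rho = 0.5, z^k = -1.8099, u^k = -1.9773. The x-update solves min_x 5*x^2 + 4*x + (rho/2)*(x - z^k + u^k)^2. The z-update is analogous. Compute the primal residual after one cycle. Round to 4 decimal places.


ADMM iteration with rho = 0.5, z^k = -1.8099, u^k = -1.9773
Step 1: x-update.
Minimize 5*x^2 + 4*x + (0.5/2)*(x + 1.8099 - 1.9773)^2
FOC: (2*5 + 0.5)*x = -4 + 0.5*(-1.8099 + 1.9773)
x^{k+1} = -0.373
Step 2: z-update.
Minimize 2*z^2 - 5*z + (0.5/2)*(-0.373 - z - 1.9773)^2
FOC: (2*2 + 0.5)*z = 5 + 0.5*(-0.373 - 1.9773)
z^{k+1} = 0.85
Step 3: u-update.
u^{k+1} = -1.9773 - 0.373 - 0.85 = -3.2002
Step 4: Primal residual = |-0.373 - 0.85| = 1.2229


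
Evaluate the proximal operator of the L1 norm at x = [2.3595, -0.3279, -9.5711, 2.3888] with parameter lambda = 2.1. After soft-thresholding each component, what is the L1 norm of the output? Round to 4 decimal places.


Soft-thresholding with lambda = 2.1:
prox(2.3595) = sign(2.3595)*max(|2.3595| - 2.1, 0) = 0.2595
prox(-0.3279) = sign(-0.3279)*max(|-0.3279| - 2.1, 0) = 0.0
prox(-9.5711) = sign(-9.5711)*max(|-9.5711| - 2.1, 0) = -7.4711
prox(2.3888) = sign(2.3888)*max(|2.3888| - 2.1, 0) = 0.2888
prox(x) = [0.2595, 0.0, -7.4711, 0.2888]
||prox(x)||_1 = 0.2595 + 0.0 + 7.4711 + 0.2888 = 8.0194


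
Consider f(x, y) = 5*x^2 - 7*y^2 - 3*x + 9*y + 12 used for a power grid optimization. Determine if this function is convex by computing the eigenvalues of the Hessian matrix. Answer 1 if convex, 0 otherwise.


The Hessian of f(x,y) = 5*x^2 - 7*y^2 - 3*x + 9*y + 12 is:
H = [[10, 0], [0, -14]]
Trace = 10 - 14 = -4
Determinant = 10*-14 - (0)^2 = -140
Discriminant = (-4)^2 - 4*-140 = 576.0
Eigenvalues: lambda_1 = -14.0, lambda_2 = 10.0
The function is not convex.

0


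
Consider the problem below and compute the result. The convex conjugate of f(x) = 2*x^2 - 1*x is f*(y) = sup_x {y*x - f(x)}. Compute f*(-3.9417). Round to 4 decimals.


f*(y) = sup_x {y*x - a*x^2 - b*x} = sup_x {(y-b)*x - a*x^2}
FOC: (y - b) - 2a*x = 0 => x* = (y - b)/(2a)
x* = (-3.9417 + 1)/(2*2) = -0.7354
f*(-3.9417) = (y-b)^2/(4a) = (-3.9417 + 1)^2/(4*2)
= 8.6536/8 = 1.0817


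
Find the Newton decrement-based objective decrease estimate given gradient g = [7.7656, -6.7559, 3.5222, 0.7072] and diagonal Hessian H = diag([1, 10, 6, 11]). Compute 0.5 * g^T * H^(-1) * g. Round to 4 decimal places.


Step 1: H is diagonal, so H^(-1) * g = [7.7656, -0.6756, 0.587, 0.0643].
Step 2: g^T H^(-1) g = sum_i g_i^2 / H_ii
  = (7.7656)^2/1 + (-6.7559)^2/10 + (3.5222)^2/6 + (0.7072)^2/11
  = 60.3045 + 4.5642 + 2.0676 + 0.0455 = 66.9819
Step 3: Objective decrease = 0.5 * g^T H^(-1) g = 33.4909


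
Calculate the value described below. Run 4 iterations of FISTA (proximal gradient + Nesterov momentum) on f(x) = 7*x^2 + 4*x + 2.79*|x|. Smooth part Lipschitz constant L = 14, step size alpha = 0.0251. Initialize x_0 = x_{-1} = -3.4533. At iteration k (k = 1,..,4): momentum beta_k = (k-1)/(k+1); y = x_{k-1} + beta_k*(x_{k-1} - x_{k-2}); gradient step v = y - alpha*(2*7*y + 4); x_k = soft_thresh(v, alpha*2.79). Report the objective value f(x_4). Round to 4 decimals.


FISTA on f(x) = 7*x^2 + 4*x + 2.79*|x|
L = 14, alpha = 0.0251
Iteration 1: beta = 0.0, y = -3.4533 + 0.0*(-3.4533 + 3.4533) = -3.4533
  grad(y) = -44.3462, v = y - alpha*grad = -2.3402
  prox(v) = soft_thresh(-2.3402, 0.07) = -2.2702
Iteration 2: beta = 0.3333, y = -2.2702 + 0.3333*(-2.2702 + 3.4533) = -1.8758
  grad(y) = -22.2613, v = y - alpha*grad = -1.317
  prox(v) = soft_thresh(-1.317, 0.07) = -1.247
Iteration 3: beta = 0.5, y = -1.247 + 0.5*(-1.247 + 2.2702) = -0.7354
  grad(y) = -6.2962, v = y - alpha*grad = -0.5774
  prox(v) = soft_thresh(-0.5774, 0.07) = -0.5074
Iteration 4: beta = 0.6, y = -0.5074 + 0.6*(-0.5074 + 1.247) = -0.0636
  grad(y) = 3.1097, v = y - alpha*grad = -0.1416
  prox(v) = soft_thresh(-0.1416, 0.07) = -0.0716
f(x_4) = 7*(-0.0716)^2 + 4*(-0.0716) + 2.79*|-0.0716| = -0.0508


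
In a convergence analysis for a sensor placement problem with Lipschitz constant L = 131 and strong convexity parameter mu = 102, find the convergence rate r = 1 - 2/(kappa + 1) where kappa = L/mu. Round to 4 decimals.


Step 1: Compute the condition number.
kappa = L/mu = 131/102 = 1.2843
Step 2: Compute the convergence rate.
r = 1 - 2/(kappa + 1) = 1 - 2*mu/(L + mu) = (L - mu)/(L + mu) = 29/233 = 0.1245


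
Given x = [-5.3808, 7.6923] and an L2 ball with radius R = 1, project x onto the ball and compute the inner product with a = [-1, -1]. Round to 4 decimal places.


Step 1: Compute ||x|| (intermediates to 6 decimals).
||x|| = sqrt((-5.3808)^2 + 7.6923^2) = 9.387464
Step 2: Project.
Since ||x|| > R, scale = R/||x|| = 1/9.387464 = 0.106525, proj(x) = scale * x
proj(x) = [-0.57319, 0.819422]
Step 3: Dot product.
a^T * proj(x) = -1*(-0.57319) - 1*0.819422 = -0.2462


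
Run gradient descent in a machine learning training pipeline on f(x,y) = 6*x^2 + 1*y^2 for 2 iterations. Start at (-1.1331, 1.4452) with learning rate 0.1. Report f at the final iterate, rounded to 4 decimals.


Gradient descent on f(x,y) = 6*x^2 + 1*y^2.
Starting point: (-1.1331, 1.4452), alpha = 0.1
Step 1: grad_x = 2*6*-1.1331 = -13.5972, grad_y = 2*1*1.4452 = 2.8904
  x_1 = -1.1331 - 0.1*-13.5972 = 0.2266
  y_1 = 1.4452 - 0.1*2.8904 = 1.1562
Step 2: grad_x = 2*6*0.2266 = 2.7194, grad_y = 2*1*1.1562 = 2.3123
  x_2 = 0.2266 - 0.1*2.7194 = -0.0453
  y_2 = 1.1562 - 0.1*2.3123 = 0.9249
f(-0.0453, 0.9249) = 6*(-0.0453)^2 + 1*0.9249^2 = 0.8678


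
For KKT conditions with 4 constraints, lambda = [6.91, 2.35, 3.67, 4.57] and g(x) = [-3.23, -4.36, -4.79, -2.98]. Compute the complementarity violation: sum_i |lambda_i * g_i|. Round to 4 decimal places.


KKT complementary slackness check:
lambda_1 * g_1 = 6.91 * -3.23 = -22.3193
lambda_2 * g_2 = 2.35 * -4.36 = -10.246
lambda_3 * g_3 = 3.67 * -4.79 = -17.5793
lambda_4 * g_4 = 4.57 * -2.98 = -13.6186
Total violation = 22.3193 + 10.246 + 17.5793 + 13.6186 = 63.7632


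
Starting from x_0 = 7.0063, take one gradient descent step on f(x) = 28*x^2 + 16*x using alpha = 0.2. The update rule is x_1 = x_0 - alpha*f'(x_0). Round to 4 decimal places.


We compute the gradient at x_0 and apply the update.
f'(x) = 56*x + 16
f'(7.0063) = 56*7.0063 + 16 = 408.3528
x_1 = 7.0063 - 0.2*408.3528 = -74.6643


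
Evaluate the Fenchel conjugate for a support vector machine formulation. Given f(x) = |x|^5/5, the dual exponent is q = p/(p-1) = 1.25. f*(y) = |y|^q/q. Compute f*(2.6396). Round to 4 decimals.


The conjugate exponent q satisfies 1/p + 1/q = 1.
p = 5, so q = 5/(5 - 1) = 1.25
|y|^q = 2.6396^1.25 = 3.3645
f*(2.6396) = 3.3645 / 1.25 = 2.6916


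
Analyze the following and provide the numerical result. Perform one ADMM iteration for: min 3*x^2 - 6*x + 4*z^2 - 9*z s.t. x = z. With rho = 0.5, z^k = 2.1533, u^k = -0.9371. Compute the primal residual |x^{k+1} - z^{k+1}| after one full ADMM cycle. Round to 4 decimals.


ADMM iteration with rho = 0.5, z^k = 2.1533, u^k = -0.9371
Step 1: x-update.
Minimize 3*x^2 - 6*x + (0.5/2)*(x - 2.1533 - 0.9371)^2
FOC: (2*3 + 0.5)*x = 6 + 0.5*(2.1533 + 0.9371)
x^{k+1} = 1.1608
Step 2: z-update.
Minimize 4*z^2 - 9*z + (0.5/2)*(1.1608 - z - 0.9371)^2
FOC: (2*4 + 0.5)*z = 9 + 0.5*(1.1608 - 0.9371)
z^{k+1} = 1.072
Step 3: u-update.
u^{k+1} = -0.9371 + 1.1608 - 1.072 = -0.8483
Step 4: Primal residual = |1.1608 - 1.072| = 0.0888


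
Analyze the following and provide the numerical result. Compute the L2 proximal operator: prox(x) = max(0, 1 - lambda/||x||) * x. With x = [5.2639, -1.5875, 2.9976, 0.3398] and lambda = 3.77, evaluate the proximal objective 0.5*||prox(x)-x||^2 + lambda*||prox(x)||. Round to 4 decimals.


Step 1: Compute ||x||.
||x|| = 6.2714
Step 2: Compute scaling factor.
scale = max(0, 1 - 3.77/6.2714) = 0.3989
Step 3: prox(x) = [2.0995, -0.6332, 1.1956, 0.1355]
||prox(x)|| = 2.5014
Step 4: Proximal objective.
0.5*||prox-x||^2 = 7.1065
lambda*||prox|| = 9.4303
Total = 16.5366


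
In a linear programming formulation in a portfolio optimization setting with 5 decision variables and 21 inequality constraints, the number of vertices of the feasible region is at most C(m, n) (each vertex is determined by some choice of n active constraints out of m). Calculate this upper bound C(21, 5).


Each vertex corresponds to some choice of n active constraints out of m, so the number of vertices is at most C(m, n) = m! / (n!(m-n)!).
m = 21, n = 5
Numerator: 21 * 20 * 19 * 18 * 17
Denominator: 5! = 120
C(21, 5) = 20349


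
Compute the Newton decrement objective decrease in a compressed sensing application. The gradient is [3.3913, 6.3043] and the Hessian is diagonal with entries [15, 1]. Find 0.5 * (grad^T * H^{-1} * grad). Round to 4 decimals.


Step 1: H is diagonal, so H^(-1) * g = [0.2261, 6.3043].
Step 2: g^T H^(-1) g = sum_i g_i^2 / H_ii
  = (3.3913)^2/15 + (6.3043)^2/1
  = 0.7667 + 39.7442 = 40.5109
Step 3: Objective decrease = 0.5 * g^T H^(-1) g = 20.2555


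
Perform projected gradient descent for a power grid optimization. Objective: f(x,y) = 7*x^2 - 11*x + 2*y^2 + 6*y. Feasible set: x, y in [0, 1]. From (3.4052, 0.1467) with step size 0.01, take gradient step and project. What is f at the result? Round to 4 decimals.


Step 1: Compute gradient at (3.4052, 0.1467).
grad_x = 2*7*3.4052 - 11 = 36.6728
grad_y = 2*2*0.1467 + 6 = 6.5868
Step 2: Gradient step.
x_raw = 3.4052 - 0.01*36.6728 = 3.0385
y_raw = 0.1467 - 0.01*6.5868 = 0.0808
Step 3: Project onto [0, 1].
x_proj = clip(3.0385) = 1.0
y_proj = clip(0.0808) = 0.0808
Step 4: Evaluate f.
f(1.0, 0.0808) = -3.5019


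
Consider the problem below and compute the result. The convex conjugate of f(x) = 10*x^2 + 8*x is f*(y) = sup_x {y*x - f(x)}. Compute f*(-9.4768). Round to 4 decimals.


f*(y) = sup_x {y*x - a*x^2 - b*x} = sup_x {(y-b)*x - a*x^2}
FOC: (y - b) - 2a*x = 0 => x* = (y - b)/(2a)
x* = (-9.4768 - 8)/(2*10) = -0.8738
f*(-9.4768) = (y-b)^2/(4a) = (-9.4768 - 8)^2/(4*10)
= 305.4385/40 = 7.636


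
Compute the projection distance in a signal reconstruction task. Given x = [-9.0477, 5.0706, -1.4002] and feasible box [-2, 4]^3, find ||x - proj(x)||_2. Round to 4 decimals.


Project each component onto [-2, 4].
clip(-9.0477) = -2.0, clip(5.0706) = 4.0, clip(-1.4002) = -1.4002
Projection = [-2.0, 4.0, -1.4002]
Squared diffs: [49.6701, 1.1462, 0.0]
Distance = sqrt(50.8163) = 7.1286


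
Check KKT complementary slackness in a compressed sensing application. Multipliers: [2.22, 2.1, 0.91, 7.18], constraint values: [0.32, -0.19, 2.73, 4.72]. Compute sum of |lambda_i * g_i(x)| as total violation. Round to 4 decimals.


KKT complementary slackness check:
lambda_1 * g_1 = 2.22 * 0.32 = 0.7104
lambda_2 * g_2 = 2.1 * -0.19 = -0.399
lambda_3 * g_3 = 0.91 * 2.73 = 2.4843
lambda_4 * g_4 = 7.18 * 4.72 = 33.8896
Total violation = 0.7104 + 0.399 + 2.4843 + 33.8896 = 37.4833


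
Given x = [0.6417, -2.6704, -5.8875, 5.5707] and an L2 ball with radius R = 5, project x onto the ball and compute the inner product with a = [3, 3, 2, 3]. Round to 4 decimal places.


Step 1: Compute ||x|| (intermediates to 6 decimals).
||x|| = sqrt(0.6417^2 + (-2.6704)^2 + (-5.8875)^2 + 5.5707^2) = 8.55793
Step 2: Project.
Since ||x|| > R, scale = R/||x|| = 5/8.55793 = 0.584253, proj(x) = scale * x
proj(x) = [0.374915, -1.560189, -3.43979, 3.254698]
Step 3: Dot product.
a^T * proj(x) = 3*0.374915 + 3*(-1.560189) + 2*(-3.43979) + 3*3.254698 = -0.6713


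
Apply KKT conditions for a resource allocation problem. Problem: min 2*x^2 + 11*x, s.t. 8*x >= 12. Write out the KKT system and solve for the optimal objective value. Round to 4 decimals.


Step 1: Try lambda = 0 (constraint inactive).
x_unc = -11/(2*2) = -2.75
Check: 8*-2.75 = -22.0 < 12 -- violated!
Step 2: Constraint must be active: 8*x = 12
x* = 12/8 = 1.5
lambda = (2*2*1.5 + 11)/8 = 2.125
Step 3: Compute optimal value.
f(x*) = 2*1.5^2 + 11*1.5 = 21.0


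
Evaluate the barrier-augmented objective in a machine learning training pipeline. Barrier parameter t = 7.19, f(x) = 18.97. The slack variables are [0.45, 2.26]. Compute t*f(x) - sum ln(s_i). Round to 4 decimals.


Step 1: Compute log-barrier.
ln values: [-0.7985, 0.8154]
phi = -(-0.7985 + 0.8154) = -0.0169
Step 2: Compute augmented objective.
t*f(x) = 7.19*18.97 = 136.3943
Total = 136.3943 - 0.0169 = 136.3774


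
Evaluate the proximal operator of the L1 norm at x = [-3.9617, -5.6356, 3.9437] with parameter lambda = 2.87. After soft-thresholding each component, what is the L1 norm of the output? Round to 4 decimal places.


Soft-thresholding with lambda = 2.87:
prox(-3.9617) = sign(-3.9617)*max(|-3.9617| - 2.87, 0) = -1.0917
prox(-5.6356) = sign(-5.6356)*max(|-5.6356| - 2.87, 0) = -2.7656
prox(3.9437) = sign(3.9437)*max(|3.9437| - 2.87, 0) = 1.0737
prox(x) = [-1.0917, -2.7656, 1.0737]
||prox(x)||_1 = 1.0917 + 2.7656 + 1.0737 = 4.931


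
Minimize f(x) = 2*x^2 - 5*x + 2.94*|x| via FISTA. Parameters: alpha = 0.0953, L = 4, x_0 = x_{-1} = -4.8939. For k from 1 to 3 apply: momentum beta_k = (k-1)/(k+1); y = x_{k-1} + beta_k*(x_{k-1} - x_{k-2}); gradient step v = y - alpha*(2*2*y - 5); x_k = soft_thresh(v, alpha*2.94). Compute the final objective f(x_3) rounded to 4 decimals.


FISTA on f(x) = 2*x^2 - 5*x + 2.94*|x|
L = 4, alpha = 0.0953
Iteration 1: beta = 0.0, y = -4.8939 + 0.0*(-4.8939 + 4.8939) = -4.8939
  grad(y) = -24.5756, v = y - alpha*grad = -2.5518
  prox(v) = soft_thresh(-2.5518, 0.2802) = -2.2717
Iteration 2: beta = 0.3333, y = -2.2717 + 0.3333*(-2.2717 + 4.8939) = -1.3976
  grad(y) = -10.5903, v = y - alpha*grad = -0.3883
  prox(v) = soft_thresh(-0.3883, 0.2802) = -0.1081
Iteration 3: beta = 0.5, y = -0.1081 + 0.5*(-0.1081 + 2.2717) = 0.9736
  grad(y) = -1.1055, v = y - alpha*grad = 1.079
  prox(v) = soft_thresh(1.079, 0.2802) = 0.7988
f(x_3) = 2*0.7988^2 - 5*0.7988 + 2.94*|0.7988| = -0.3694


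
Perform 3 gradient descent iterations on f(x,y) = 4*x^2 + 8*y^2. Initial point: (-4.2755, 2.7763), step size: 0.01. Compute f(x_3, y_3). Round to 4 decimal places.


Gradient descent on f(x,y) = 4*x^2 + 8*y^2.
Starting point: (-4.2755, 2.7763), alpha = 0.01
Step 1: grad_x = 2*4*-4.2755 = -34.204, grad_y = 2*8*2.7763 = 44.4208
  x_1 = -4.2755 - 0.01*-34.204 = -3.9335
  y_1 = 2.7763 - 0.01*44.4208 = 2.3321
Step 2: grad_x = 2*4*-3.9335 = -31.4677, grad_y = 2*8*2.3321 = 37.3135
  x_2 = -3.9335 - 0.01*-31.4677 = -3.6188
  y_2 = 2.3321 - 0.01*37.3135 = 1.959
Step 3: grad_x = 2*4*-3.6188 = -28.9503, grad_y = 2*8*1.959 = 31.3433
  x_3 = -3.6188 - 0.01*-28.9503 = -3.3293
  y_3 = 1.959 - 0.01*31.3433 = 1.6455
f(-3.3293, 1.6455) = 4*(-3.3293)^2 + 8*1.6455^2 = 65.9984


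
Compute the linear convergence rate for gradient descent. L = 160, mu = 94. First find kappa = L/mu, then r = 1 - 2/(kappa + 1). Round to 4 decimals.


Step 1: Compute the condition number.
kappa = L/mu = 160/94 = 1.7021
Step 2: Compute the convergence rate.
r = 1 - 2/(kappa + 1) = 1 - 2*mu/(L + mu) = (L - mu)/(L + mu) = 66/254 = 0.2598


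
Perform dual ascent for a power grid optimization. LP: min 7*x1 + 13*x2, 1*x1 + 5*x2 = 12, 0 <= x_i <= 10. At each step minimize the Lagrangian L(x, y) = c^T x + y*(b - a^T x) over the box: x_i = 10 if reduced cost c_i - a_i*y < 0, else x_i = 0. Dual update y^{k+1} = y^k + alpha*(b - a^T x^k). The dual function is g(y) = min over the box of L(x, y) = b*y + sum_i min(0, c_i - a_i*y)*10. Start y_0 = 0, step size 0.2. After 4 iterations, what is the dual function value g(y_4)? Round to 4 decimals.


Dual ascent for LP: min 7*x1 + 13*x2, 1*x1 + 5*x2 = 12, 0 <= x_i <= 10
Step 1: y^k = 0.0, reduced costs: (7.0, 13.0)
  x^k = (0.0, 0.0), subgradient = b - a^T x = 12.0
  y^{k+1} = 0.0 + 0.2*12.0 = 2.4
Step 2: y^k = 2.4, reduced costs: (4.6, 1.0)
  x^k = (0.0, 0.0), subgradient = b - a^T x = 12.0
  y^{k+1} = 2.4 + 0.2*12.0 = 4.8
Step 3: y^k = 4.8, reduced costs: (2.2, -11.0)
  x^k = (0.0, 10.0), subgradient = b - a^T x = -38.0
  y^{k+1} = 4.8 + 0.2*-38.0 = -2.8
Step 4: y^k = -2.8, reduced costs: (9.8, 27.0)
  x^k = (0.0, 0.0), subgradient = b - a^T x = 12.0
  y^{k+1} = -2.8 + 0.2*12.0 = -0.4
Dual objective at y_4 = -0.4: reduced costs (7.4, 15.0), box minimizer x = (0.0, 0.0)
g(y_4) = b*y + (c1 - a1*y)*x1 + (c2 - a2*y)*x2 = 12*(-0.4) + 7.4*0.0 + 15.0*0.0 = -4.8 + 0.0 + 0.0 = -4.8


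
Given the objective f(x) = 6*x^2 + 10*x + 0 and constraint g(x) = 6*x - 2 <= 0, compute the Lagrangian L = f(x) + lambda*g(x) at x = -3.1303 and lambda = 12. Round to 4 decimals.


Step 1: Evaluate f(x).
f(-3.1303) = 6*(-3.1303)^2 + 10*(-3.1303) + 0 = 27.4897
Step 2: Evaluate g(x).
g(-3.1303) = 6*-3.1303 - 2 = -20.7818
Step 3: Compute Lagrangian.
L = 27.4897 + 12*-20.7818 = -221.8919


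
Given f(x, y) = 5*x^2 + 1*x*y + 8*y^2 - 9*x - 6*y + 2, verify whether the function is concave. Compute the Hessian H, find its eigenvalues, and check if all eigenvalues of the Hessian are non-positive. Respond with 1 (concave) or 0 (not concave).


The Hessian of f(x,y) = 5*x^2 + 1*x*y + 8*y^2 - 9*x - 6*y + 2 is:
H = [[10, 1], [1, 16]]
Trace = 10 + 16 = 26
Determinant = 10*16 - (1)^2 = 159
Discriminant = (26)^2 - 4*159 = 40.0
Eigenvalues: lambda_1 = 9.8377, lambda_2 = 16.1623
The function is not concave.

0


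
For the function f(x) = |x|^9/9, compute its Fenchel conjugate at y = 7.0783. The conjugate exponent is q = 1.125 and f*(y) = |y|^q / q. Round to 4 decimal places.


The conjugate exponent q satisfies 1/p + 1/q = 1.
p = 9, so q = 9/(9 - 1) = 1.125
|y|^q = 7.0783^1.125 = 9.04
f*(7.0783) = 9.04 / 1.125 = 8.0356
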